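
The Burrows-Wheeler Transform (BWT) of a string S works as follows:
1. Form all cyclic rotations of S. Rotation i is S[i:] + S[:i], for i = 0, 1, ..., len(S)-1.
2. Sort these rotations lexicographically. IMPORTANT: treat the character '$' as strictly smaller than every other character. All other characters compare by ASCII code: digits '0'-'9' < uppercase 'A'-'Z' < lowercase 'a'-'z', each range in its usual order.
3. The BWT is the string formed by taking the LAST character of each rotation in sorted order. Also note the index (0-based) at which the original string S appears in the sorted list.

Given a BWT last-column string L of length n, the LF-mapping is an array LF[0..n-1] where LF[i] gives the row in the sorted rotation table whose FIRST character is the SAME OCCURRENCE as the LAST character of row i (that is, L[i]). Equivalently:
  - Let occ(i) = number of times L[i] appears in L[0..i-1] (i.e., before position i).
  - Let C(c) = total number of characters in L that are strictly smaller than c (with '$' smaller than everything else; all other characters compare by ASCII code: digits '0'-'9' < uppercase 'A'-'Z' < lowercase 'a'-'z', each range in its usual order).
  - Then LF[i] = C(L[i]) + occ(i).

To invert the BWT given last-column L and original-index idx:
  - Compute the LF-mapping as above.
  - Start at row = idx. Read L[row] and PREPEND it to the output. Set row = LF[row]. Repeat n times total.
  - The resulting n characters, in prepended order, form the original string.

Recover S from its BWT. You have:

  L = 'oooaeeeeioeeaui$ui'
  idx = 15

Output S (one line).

Answer: oieiuuoaeeeeeioao$

Derivation:
LF mapping: 12 13 14 1 3 4 5 6 9 15 7 8 2 16 10 0 17 11
Walk LF starting at row 15, prepending L[row]:
  step 1: row=15, L[15]='$', prepend. Next row=LF[15]=0
  step 2: row=0, L[0]='o', prepend. Next row=LF[0]=12
  step 3: row=12, L[12]='a', prepend. Next row=LF[12]=2
  step 4: row=2, L[2]='o', prepend. Next row=LF[2]=14
  step 5: row=14, L[14]='i', prepend. Next row=LF[14]=10
  step 6: row=10, L[10]='e', prepend. Next row=LF[10]=7
  step 7: row=7, L[7]='e', prepend. Next row=LF[7]=6
  step 8: row=6, L[6]='e', prepend. Next row=LF[6]=5
  step 9: row=5, L[5]='e', prepend. Next row=LF[5]=4
  step 10: row=4, L[4]='e', prepend. Next row=LF[4]=3
  step 11: row=3, L[3]='a', prepend. Next row=LF[3]=1
  step 12: row=1, L[1]='o', prepend. Next row=LF[1]=13
  step 13: row=13, L[13]='u', prepend. Next row=LF[13]=16
  step 14: row=16, L[16]='u', prepend. Next row=LF[16]=17
  step 15: row=17, L[17]='i', prepend. Next row=LF[17]=11
  step 16: row=11, L[11]='e', prepend. Next row=LF[11]=8
  step 17: row=8, L[8]='i', prepend. Next row=LF[8]=9
  step 18: row=9, L[9]='o', prepend. Next row=LF[9]=15
Reversed output: oieiuuoaeeeeeioao$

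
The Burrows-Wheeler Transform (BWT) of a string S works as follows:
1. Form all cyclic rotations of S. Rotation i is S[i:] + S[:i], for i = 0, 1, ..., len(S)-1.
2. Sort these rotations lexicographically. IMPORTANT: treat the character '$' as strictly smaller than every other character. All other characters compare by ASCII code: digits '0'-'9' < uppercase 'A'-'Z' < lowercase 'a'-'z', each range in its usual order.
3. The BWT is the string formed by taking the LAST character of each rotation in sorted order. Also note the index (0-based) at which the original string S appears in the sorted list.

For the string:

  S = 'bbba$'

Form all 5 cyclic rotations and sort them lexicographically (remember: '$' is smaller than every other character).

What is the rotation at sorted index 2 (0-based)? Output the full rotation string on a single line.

All 5 rotations (rotation i = S[i:]+S[:i]):
  rot[0] = bbba$
  rot[1] = bba$b
  rot[2] = ba$bb
  rot[3] = a$bbb
  rot[4] = $bbba
Sorted (with $ < everything):
  sorted[0] = $bbba
  sorted[1] = a$bbb
  sorted[2] = ba$bb
  sorted[3] = bba$b
  sorted[4] = bbba$
sorted[2] = ba$bb

Answer: ba$bb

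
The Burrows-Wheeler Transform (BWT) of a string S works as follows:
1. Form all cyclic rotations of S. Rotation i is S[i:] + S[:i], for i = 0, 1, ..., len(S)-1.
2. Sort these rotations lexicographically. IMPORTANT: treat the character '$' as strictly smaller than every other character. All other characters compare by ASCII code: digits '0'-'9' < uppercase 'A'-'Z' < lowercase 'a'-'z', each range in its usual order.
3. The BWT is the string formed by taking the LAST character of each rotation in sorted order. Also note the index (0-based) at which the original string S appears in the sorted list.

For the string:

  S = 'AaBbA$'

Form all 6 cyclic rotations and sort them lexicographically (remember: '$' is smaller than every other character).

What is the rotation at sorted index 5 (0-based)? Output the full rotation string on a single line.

Answer: bA$AaB

Derivation:
All 6 rotations (rotation i = S[i:]+S[:i]):
  rot[0] = AaBbA$
  rot[1] = aBbA$A
  rot[2] = BbA$Aa
  rot[3] = bA$AaB
  rot[4] = A$AaBb
  rot[5] = $AaBbA
Sorted (with $ < everything):
  sorted[0] = $AaBbA
  sorted[1] = A$AaBb
  sorted[2] = AaBbA$
  sorted[3] = BbA$Aa
  sorted[4] = aBbA$A
  sorted[5] = bA$AaB
sorted[5] = bA$AaB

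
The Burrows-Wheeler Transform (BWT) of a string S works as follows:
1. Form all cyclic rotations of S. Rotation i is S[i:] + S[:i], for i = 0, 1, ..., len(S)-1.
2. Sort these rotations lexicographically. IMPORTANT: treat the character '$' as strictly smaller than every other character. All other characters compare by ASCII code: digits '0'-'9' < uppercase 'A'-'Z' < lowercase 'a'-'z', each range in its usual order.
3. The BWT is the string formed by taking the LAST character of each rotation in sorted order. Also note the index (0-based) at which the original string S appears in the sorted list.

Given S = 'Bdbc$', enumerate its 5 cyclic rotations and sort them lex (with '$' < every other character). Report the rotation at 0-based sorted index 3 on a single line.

All 5 rotations (rotation i = S[i:]+S[:i]):
  rot[0] = Bdbc$
  rot[1] = dbc$B
  rot[2] = bc$Bd
  rot[3] = c$Bdb
  rot[4] = $Bdbc
Sorted (with $ < everything):
  sorted[0] = $Bdbc
  sorted[1] = Bdbc$
  sorted[2] = bc$Bd
  sorted[3] = c$Bdb
  sorted[4] = dbc$B
sorted[3] = c$Bdb

Answer: c$Bdb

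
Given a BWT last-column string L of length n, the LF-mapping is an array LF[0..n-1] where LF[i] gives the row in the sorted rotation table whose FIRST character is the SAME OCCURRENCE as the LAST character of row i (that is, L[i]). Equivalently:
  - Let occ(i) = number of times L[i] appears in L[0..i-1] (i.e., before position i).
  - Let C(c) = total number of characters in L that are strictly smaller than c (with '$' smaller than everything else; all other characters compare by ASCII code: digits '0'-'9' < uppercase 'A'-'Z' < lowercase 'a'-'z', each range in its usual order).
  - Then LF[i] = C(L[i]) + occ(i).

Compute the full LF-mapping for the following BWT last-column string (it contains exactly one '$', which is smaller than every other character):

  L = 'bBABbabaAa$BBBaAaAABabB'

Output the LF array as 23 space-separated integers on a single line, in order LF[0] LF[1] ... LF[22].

Char counts: '$':1, 'A':5, 'B':7, 'a':6, 'b':4
C (first-col start): C('$')=0, C('A')=1, C('B')=6, C('a')=13, C('b')=19
L[0]='b': occ=0, LF[0]=C('b')+0=19+0=19
L[1]='B': occ=0, LF[1]=C('B')+0=6+0=6
L[2]='A': occ=0, LF[2]=C('A')+0=1+0=1
L[3]='B': occ=1, LF[3]=C('B')+1=6+1=7
L[4]='b': occ=1, LF[4]=C('b')+1=19+1=20
L[5]='a': occ=0, LF[5]=C('a')+0=13+0=13
L[6]='b': occ=2, LF[6]=C('b')+2=19+2=21
L[7]='a': occ=1, LF[7]=C('a')+1=13+1=14
L[8]='A': occ=1, LF[8]=C('A')+1=1+1=2
L[9]='a': occ=2, LF[9]=C('a')+2=13+2=15
L[10]='$': occ=0, LF[10]=C('$')+0=0+0=0
L[11]='B': occ=2, LF[11]=C('B')+2=6+2=8
L[12]='B': occ=3, LF[12]=C('B')+3=6+3=9
L[13]='B': occ=4, LF[13]=C('B')+4=6+4=10
L[14]='a': occ=3, LF[14]=C('a')+3=13+3=16
L[15]='A': occ=2, LF[15]=C('A')+2=1+2=3
L[16]='a': occ=4, LF[16]=C('a')+4=13+4=17
L[17]='A': occ=3, LF[17]=C('A')+3=1+3=4
L[18]='A': occ=4, LF[18]=C('A')+4=1+4=5
L[19]='B': occ=5, LF[19]=C('B')+5=6+5=11
L[20]='a': occ=5, LF[20]=C('a')+5=13+5=18
L[21]='b': occ=3, LF[21]=C('b')+3=19+3=22
L[22]='B': occ=6, LF[22]=C('B')+6=6+6=12

Answer: 19 6 1 7 20 13 21 14 2 15 0 8 9 10 16 3 17 4 5 11 18 22 12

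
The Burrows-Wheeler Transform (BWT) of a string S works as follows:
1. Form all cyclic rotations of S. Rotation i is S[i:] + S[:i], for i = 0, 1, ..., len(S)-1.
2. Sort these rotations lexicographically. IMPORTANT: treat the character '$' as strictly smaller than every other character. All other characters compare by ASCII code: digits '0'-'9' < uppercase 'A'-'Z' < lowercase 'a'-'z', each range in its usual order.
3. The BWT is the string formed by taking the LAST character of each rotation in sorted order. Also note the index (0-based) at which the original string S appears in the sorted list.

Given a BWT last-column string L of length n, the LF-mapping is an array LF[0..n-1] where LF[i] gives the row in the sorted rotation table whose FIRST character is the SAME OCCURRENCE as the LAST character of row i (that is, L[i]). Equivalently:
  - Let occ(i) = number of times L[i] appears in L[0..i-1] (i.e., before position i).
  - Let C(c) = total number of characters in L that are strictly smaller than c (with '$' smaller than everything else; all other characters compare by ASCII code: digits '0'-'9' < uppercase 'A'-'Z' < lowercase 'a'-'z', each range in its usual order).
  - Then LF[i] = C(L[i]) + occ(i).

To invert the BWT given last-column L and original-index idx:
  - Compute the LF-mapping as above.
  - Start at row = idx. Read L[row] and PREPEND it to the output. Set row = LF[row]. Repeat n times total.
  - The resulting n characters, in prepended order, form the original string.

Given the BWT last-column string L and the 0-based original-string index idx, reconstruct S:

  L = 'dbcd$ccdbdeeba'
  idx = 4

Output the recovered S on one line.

Answer: bedcccbaeddbd$

Derivation:
LF mapping: 8 2 5 9 0 6 7 10 3 11 12 13 4 1
Walk LF starting at row 4, prepending L[row]:
  step 1: row=4, L[4]='$', prepend. Next row=LF[4]=0
  step 2: row=0, L[0]='d', prepend. Next row=LF[0]=8
  step 3: row=8, L[8]='b', prepend. Next row=LF[8]=3
  step 4: row=3, L[3]='d', prepend. Next row=LF[3]=9
  step 5: row=9, L[9]='d', prepend. Next row=LF[9]=11
  step 6: row=11, L[11]='e', prepend. Next row=LF[11]=13
  step 7: row=13, L[13]='a', prepend. Next row=LF[13]=1
  step 8: row=1, L[1]='b', prepend. Next row=LF[1]=2
  step 9: row=2, L[2]='c', prepend. Next row=LF[2]=5
  step 10: row=5, L[5]='c', prepend. Next row=LF[5]=6
  step 11: row=6, L[6]='c', prepend. Next row=LF[6]=7
  step 12: row=7, L[7]='d', prepend. Next row=LF[7]=10
  step 13: row=10, L[10]='e', prepend. Next row=LF[10]=12
  step 14: row=12, L[12]='b', prepend. Next row=LF[12]=4
Reversed output: bedcccbaeddbd$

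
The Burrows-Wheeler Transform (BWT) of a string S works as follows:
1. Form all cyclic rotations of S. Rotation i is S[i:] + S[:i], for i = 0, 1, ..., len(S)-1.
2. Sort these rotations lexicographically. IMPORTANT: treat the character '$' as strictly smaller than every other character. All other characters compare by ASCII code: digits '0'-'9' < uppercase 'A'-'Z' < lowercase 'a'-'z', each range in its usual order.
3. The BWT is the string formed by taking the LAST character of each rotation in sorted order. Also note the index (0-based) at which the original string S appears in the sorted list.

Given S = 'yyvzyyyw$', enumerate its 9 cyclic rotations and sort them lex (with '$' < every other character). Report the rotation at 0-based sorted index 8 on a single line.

Answer: zyyyw$yyv

Derivation:
All 9 rotations (rotation i = S[i:]+S[:i]):
  rot[0] = yyvzyyyw$
  rot[1] = yvzyyyw$y
  rot[2] = vzyyyw$yy
  rot[3] = zyyyw$yyv
  rot[4] = yyyw$yyvz
  rot[5] = yyw$yyvzy
  rot[6] = yw$yyvzyy
  rot[7] = w$yyvzyyy
  rot[8] = $yyvzyyyw
Sorted (with $ < everything):
  sorted[0] = $yyvzyyyw
  sorted[1] = vzyyyw$yy
  sorted[2] = w$yyvzyyy
  sorted[3] = yvzyyyw$y
  sorted[4] = yw$yyvzyy
  sorted[5] = yyvzyyyw$
  sorted[6] = yyw$yyvzy
  sorted[7] = yyyw$yyvz
  sorted[8] = zyyyw$yyv
sorted[8] = zyyyw$yyv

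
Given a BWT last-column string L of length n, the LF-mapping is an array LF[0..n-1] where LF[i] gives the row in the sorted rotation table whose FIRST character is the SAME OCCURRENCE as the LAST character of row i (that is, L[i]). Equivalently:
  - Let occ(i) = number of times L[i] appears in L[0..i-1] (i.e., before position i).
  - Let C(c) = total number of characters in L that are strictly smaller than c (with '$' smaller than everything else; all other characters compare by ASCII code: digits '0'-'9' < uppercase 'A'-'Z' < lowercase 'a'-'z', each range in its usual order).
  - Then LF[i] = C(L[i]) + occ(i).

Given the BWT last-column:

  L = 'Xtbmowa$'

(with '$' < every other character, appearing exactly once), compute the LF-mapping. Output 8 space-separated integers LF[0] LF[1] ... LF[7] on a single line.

Char counts: '$':1, 'X':1, 'a':1, 'b':1, 'm':1, 'o':1, 't':1, 'w':1
C (first-col start): C('$')=0, C('X')=1, C('a')=2, C('b')=3, C('m')=4, C('o')=5, C('t')=6, C('w')=7
L[0]='X': occ=0, LF[0]=C('X')+0=1+0=1
L[1]='t': occ=0, LF[1]=C('t')+0=6+0=6
L[2]='b': occ=0, LF[2]=C('b')+0=3+0=3
L[3]='m': occ=0, LF[3]=C('m')+0=4+0=4
L[4]='o': occ=0, LF[4]=C('o')+0=5+0=5
L[5]='w': occ=0, LF[5]=C('w')+0=7+0=7
L[6]='a': occ=0, LF[6]=C('a')+0=2+0=2
L[7]='$': occ=0, LF[7]=C('$')+0=0+0=0

Answer: 1 6 3 4 5 7 2 0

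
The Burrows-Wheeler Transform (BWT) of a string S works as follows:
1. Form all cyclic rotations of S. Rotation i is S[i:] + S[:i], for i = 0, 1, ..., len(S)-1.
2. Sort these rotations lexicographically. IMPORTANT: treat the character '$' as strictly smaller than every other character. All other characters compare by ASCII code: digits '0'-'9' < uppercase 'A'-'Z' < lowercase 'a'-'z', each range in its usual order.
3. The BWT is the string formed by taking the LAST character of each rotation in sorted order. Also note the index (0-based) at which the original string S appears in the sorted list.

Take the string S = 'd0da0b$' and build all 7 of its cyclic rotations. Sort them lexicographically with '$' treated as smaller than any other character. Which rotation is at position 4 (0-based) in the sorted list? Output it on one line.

All 7 rotations (rotation i = S[i:]+S[:i]):
  rot[0] = d0da0b$
  rot[1] = 0da0b$d
  rot[2] = da0b$d0
  rot[3] = a0b$d0d
  rot[4] = 0b$d0da
  rot[5] = b$d0da0
  rot[6] = $d0da0b
Sorted (with $ < everything):
  sorted[0] = $d0da0b
  sorted[1] = 0b$d0da
  sorted[2] = 0da0b$d
  sorted[3] = a0b$d0d
  sorted[4] = b$d0da0
  sorted[5] = d0da0b$
  sorted[6] = da0b$d0
sorted[4] = b$d0da0

Answer: b$d0da0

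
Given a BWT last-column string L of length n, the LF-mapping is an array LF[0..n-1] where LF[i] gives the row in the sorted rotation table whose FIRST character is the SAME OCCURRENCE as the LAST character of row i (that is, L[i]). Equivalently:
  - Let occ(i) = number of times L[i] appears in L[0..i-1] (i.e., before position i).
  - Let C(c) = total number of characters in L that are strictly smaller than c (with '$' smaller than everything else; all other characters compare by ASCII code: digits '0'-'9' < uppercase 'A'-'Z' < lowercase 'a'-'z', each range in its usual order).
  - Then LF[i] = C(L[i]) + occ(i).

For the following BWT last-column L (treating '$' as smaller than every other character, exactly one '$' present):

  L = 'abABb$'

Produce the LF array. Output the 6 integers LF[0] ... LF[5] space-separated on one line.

Answer: 3 4 1 2 5 0

Derivation:
Char counts: '$':1, 'A':1, 'B':1, 'a':1, 'b':2
C (first-col start): C('$')=0, C('A')=1, C('B')=2, C('a')=3, C('b')=4
L[0]='a': occ=0, LF[0]=C('a')+0=3+0=3
L[1]='b': occ=0, LF[1]=C('b')+0=4+0=4
L[2]='A': occ=0, LF[2]=C('A')+0=1+0=1
L[3]='B': occ=0, LF[3]=C('B')+0=2+0=2
L[4]='b': occ=1, LF[4]=C('b')+1=4+1=5
L[5]='$': occ=0, LF[5]=C('$')+0=0+0=0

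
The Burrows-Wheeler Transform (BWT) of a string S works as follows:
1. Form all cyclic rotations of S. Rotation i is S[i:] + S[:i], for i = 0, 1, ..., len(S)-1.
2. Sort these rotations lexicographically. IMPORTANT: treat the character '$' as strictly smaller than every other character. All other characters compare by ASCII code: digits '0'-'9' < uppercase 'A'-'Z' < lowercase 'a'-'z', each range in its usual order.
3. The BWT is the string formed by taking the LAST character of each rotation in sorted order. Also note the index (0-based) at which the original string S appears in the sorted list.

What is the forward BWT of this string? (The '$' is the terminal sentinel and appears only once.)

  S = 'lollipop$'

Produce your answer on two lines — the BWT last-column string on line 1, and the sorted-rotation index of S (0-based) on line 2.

Answer: pllo$lpoi
4

Derivation:
All 9 rotations (rotation i = S[i:]+S[:i]):
  rot[0] = lollipop$
  rot[1] = ollipop$l
  rot[2] = llipop$lo
  rot[3] = lipop$lol
  rot[4] = ipop$loll
  rot[5] = pop$lolli
  rot[6] = op$lollip
  rot[7] = p$lollipo
  rot[8] = $lollipop
Sorted (with $ < everything):
  sorted[0] = $lollipop  (last char: 'p')
  sorted[1] = ipop$loll  (last char: 'l')
  sorted[2] = lipop$lol  (last char: 'l')
  sorted[3] = llipop$lo  (last char: 'o')
  sorted[4] = lollipop$  (last char: '$')
  sorted[5] = ollipop$l  (last char: 'l')
  sorted[6] = op$lollip  (last char: 'p')
  sorted[7] = p$lollipo  (last char: 'o')
  sorted[8] = pop$lolli  (last char: 'i')
Last column: pllo$lpoi
Original string S is at sorted index 4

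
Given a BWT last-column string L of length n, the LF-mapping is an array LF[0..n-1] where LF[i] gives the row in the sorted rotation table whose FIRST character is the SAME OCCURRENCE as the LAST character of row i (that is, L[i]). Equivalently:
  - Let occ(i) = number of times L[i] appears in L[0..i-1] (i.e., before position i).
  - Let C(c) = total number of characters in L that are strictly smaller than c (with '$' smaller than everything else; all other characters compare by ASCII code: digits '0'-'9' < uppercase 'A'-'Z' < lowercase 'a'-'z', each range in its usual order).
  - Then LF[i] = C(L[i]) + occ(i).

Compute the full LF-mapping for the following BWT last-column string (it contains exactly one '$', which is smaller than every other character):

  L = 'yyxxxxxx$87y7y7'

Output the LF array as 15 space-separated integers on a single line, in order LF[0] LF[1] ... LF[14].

Char counts: '$':1, '7':3, '8':1, 'x':6, 'y':4
C (first-col start): C('$')=0, C('7')=1, C('8')=4, C('x')=5, C('y')=11
L[0]='y': occ=0, LF[0]=C('y')+0=11+0=11
L[1]='y': occ=1, LF[1]=C('y')+1=11+1=12
L[2]='x': occ=0, LF[2]=C('x')+0=5+0=5
L[3]='x': occ=1, LF[3]=C('x')+1=5+1=6
L[4]='x': occ=2, LF[4]=C('x')+2=5+2=7
L[5]='x': occ=3, LF[5]=C('x')+3=5+3=8
L[6]='x': occ=4, LF[6]=C('x')+4=5+4=9
L[7]='x': occ=5, LF[7]=C('x')+5=5+5=10
L[8]='$': occ=0, LF[8]=C('$')+0=0+0=0
L[9]='8': occ=0, LF[9]=C('8')+0=4+0=4
L[10]='7': occ=0, LF[10]=C('7')+0=1+0=1
L[11]='y': occ=2, LF[11]=C('y')+2=11+2=13
L[12]='7': occ=1, LF[12]=C('7')+1=1+1=2
L[13]='y': occ=3, LF[13]=C('y')+3=11+3=14
L[14]='7': occ=2, LF[14]=C('7')+2=1+2=3

Answer: 11 12 5 6 7 8 9 10 0 4 1 13 2 14 3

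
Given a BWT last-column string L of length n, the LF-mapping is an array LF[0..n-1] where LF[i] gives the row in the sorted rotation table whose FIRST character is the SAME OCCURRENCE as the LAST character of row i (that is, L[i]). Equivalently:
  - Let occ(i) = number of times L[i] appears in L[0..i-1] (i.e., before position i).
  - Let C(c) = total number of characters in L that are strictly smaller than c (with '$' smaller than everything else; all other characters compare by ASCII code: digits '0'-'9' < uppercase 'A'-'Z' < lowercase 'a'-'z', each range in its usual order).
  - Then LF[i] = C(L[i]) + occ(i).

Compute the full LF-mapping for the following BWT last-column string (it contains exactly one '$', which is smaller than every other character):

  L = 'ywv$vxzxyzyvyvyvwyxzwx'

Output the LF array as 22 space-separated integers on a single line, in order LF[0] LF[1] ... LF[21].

Answer: 13 6 1 0 2 9 19 10 14 20 15 3 16 4 17 5 7 18 11 21 8 12

Derivation:
Char counts: '$':1, 'v':5, 'w':3, 'x':4, 'y':6, 'z':3
C (first-col start): C('$')=0, C('v')=1, C('w')=6, C('x')=9, C('y')=13, C('z')=19
L[0]='y': occ=0, LF[0]=C('y')+0=13+0=13
L[1]='w': occ=0, LF[1]=C('w')+0=6+0=6
L[2]='v': occ=0, LF[2]=C('v')+0=1+0=1
L[3]='$': occ=0, LF[3]=C('$')+0=0+0=0
L[4]='v': occ=1, LF[4]=C('v')+1=1+1=2
L[5]='x': occ=0, LF[5]=C('x')+0=9+0=9
L[6]='z': occ=0, LF[6]=C('z')+0=19+0=19
L[7]='x': occ=1, LF[7]=C('x')+1=9+1=10
L[8]='y': occ=1, LF[8]=C('y')+1=13+1=14
L[9]='z': occ=1, LF[9]=C('z')+1=19+1=20
L[10]='y': occ=2, LF[10]=C('y')+2=13+2=15
L[11]='v': occ=2, LF[11]=C('v')+2=1+2=3
L[12]='y': occ=3, LF[12]=C('y')+3=13+3=16
L[13]='v': occ=3, LF[13]=C('v')+3=1+3=4
L[14]='y': occ=4, LF[14]=C('y')+4=13+4=17
L[15]='v': occ=4, LF[15]=C('v')+4=1+4=5
L[16]='w': occ=1, LF[16]=C('w')+1=6+1=7
L[17]='y': occ=5, LF[17]=C('y')+5=13+5=18
L[18]='x': occ=2, LF[18]=C('x')+2=9+2=11
L[19]='z': occ=2, LF[19]=C('z')+2=19+2=21
L[20]='w': occ=2, LF[20]=C('w')+2=6+2=8
L[21]='x': occ=3, LF[21]=C('x')+3=9+3=12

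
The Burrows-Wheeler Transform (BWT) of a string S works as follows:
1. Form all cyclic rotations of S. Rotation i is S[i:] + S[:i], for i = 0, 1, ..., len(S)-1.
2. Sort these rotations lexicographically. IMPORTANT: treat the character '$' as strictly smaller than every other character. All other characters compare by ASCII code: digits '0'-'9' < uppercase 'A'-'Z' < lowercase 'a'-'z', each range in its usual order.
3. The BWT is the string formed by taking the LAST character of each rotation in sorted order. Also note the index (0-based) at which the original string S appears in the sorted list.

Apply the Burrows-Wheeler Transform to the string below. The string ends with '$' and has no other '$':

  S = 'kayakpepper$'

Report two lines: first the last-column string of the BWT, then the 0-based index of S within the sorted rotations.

Answer: rykpp$akpeea
5

Derivation:
All 12 rotations (rotation i = S[i:]+S[:i]):
  rot[0] = kayakpepper$
  rot[1] = ayakpepper$k
  rot[2] = yakpepper$ka
  rot[3] = akpepper$kay
  rot[4] = kpepper$kaya
  rot[5] = pepper$kayak
  rot[6] = epper$kayakp
  rot[7] = pper$kayakpe
  rot[8] = per$kayakpep
  rot[9] = er$kayakpepp
  rot[10] = r$kayakpeppe
  rot[11] = $kayakpepper
Sorted (with $ < everything):
  sorted[0] = $kayakpepper  (last char: 'r')
  sorted[1] = akpepper$kay  (last char: 'y')
  sorted[2] = ayakpepper$k  (last char: 'k')
  sorted[3] = epper$kayakp  (last char: 'p')
  sorted[4] = er$kayakpepp  (last char: 'p')
  sorted[5] = kayakpepper$  (last char: '$')
  sorted[6] = kpepper$kaya  (last char: 'a')
  sorted[7] = pepper$kayak  (last char: 'k')
  sorted[8] = per$kayakpep  (last char: 'p')
  sorted[9] = pper$kayakpe  (last char: 'e')
  sorted[10] = r$kayakpeppe  (last char: 'e')
  sorted[11] = yakpepper$ka  (last char: 'a')
Last column: rykpp$akpeea
Original string S is at sorted index 5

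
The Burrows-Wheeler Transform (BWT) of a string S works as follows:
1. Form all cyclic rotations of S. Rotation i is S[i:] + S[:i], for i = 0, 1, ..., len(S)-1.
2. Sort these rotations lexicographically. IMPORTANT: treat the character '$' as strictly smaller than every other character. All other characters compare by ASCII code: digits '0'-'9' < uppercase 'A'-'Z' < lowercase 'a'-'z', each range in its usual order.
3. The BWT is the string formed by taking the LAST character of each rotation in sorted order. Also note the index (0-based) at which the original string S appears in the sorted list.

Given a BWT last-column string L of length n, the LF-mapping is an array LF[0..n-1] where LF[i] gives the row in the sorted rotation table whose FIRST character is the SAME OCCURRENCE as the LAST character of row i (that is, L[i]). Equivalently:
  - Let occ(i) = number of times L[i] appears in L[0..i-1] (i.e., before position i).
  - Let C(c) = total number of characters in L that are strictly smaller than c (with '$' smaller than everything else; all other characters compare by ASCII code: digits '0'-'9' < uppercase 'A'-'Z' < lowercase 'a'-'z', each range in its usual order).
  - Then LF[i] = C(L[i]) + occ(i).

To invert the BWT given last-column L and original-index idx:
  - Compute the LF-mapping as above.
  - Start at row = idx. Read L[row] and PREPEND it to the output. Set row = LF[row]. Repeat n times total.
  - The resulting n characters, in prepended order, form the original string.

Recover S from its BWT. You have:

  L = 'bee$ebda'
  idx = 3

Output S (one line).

Answer: beaedeb$

Derivation:
LF mapping: 2 5 6 0 7 3 4 1
Walk LF starting at row 3, prepending L[row]:
  step 1: row=3, L[3]='$', prepend. Next row=LF[3]=0
  step 2: row=0, L[0]='b', prepend. Next row=LF[0]=2
  step 3: row=2, L[2]='e', prepend. Next row=LF[2]=6
  step 4: row=6, L[6]='d', prepend. Next row=LF[6]=4
  step 5: row=4, L[4]='e', prepend. Next row=LF[4]=7
  step 6: row=7, L[7]='a', prepend. Next row=LF[7]=1
  step 7: row=1, L[1]='e', prepend. Next row=LF[1]=5
  step 8: row=5, L[5]='b', prepend. Next row=LF[5]=3
Reversed output: beaedeb$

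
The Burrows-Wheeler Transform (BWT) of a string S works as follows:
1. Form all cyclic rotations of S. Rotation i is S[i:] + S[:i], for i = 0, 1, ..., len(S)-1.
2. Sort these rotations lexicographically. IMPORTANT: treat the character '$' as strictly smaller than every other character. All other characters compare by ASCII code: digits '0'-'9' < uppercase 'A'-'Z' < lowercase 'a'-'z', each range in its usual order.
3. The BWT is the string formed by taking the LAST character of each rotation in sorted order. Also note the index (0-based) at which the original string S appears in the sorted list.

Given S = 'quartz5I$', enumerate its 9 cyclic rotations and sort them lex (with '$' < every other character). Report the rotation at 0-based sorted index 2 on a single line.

All 9 rotations (rotation i = S[i:]+S[:i]):
  rot[0] = quartz5I$
  rot[1] = uartz5I$q
  rot[2] = artz5I$qu
  rot[3] = rtz5I$qua
  rot[4] = tz5I$quar
  rot[5] = z5I$quart
  rot[6] = 5I$quartz
  rot[7] = I$quartz5
  rot[8] = $quartz5I
Sorted (with $ < everything):
  sorted[0] = $quartz5I
  sorted[1] = 5I$quartz
  sorted[2] = I$quartz5
  sorted[3] = artz5I$qu
  sorted[4] = quartz5I$
  sorted[5] = rtz5I$qua
  sorted[6] = tz5I$quar
  sorted[7] = uartz5I$q
  sorted[8] = z5I$quart
sorted[2] = I$quartz5

Answer: I$quartz5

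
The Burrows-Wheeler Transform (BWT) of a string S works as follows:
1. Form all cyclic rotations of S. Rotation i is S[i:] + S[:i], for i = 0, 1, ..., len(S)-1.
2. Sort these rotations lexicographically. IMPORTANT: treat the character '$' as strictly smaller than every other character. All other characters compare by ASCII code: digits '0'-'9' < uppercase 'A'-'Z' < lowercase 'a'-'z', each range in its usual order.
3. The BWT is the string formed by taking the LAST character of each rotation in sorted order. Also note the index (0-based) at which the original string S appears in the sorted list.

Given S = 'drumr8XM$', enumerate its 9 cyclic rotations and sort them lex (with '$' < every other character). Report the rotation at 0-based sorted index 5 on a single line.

Answer: mr8XM$dru

Derivation:
All 9 rotations (rotation i = S[i:]+S[:i]):
  rot[0] = drumr8XM$
  rot[1] = rumr8XM$d
  rot[2] = umr8XM$dr
  rot[3] = mr8XM$dru
  rot[4] = r8XM$drum
  rot[5] = 8XM$drumr
  rot[6] = XM$drumr8
  rot[7] = M$drumr8X
  rot[8] = $drumr8XM
Sorted (with $ < everything):
  sorted[0] = $drumr8XM
  sorted[1] = 8XM$drumr
  sorted[2] = M$drumr8X
  sorted[3] = XM$drumr8
  sorted[4] = drumr8XM$
  sorted[5] = mr8XM$dru
  sorted[6] = r8XM$drum
  sorted[7] = rumr8XM$d
  sorted[8] = umr8XM$dr
sorted[5] = mr8XM$dru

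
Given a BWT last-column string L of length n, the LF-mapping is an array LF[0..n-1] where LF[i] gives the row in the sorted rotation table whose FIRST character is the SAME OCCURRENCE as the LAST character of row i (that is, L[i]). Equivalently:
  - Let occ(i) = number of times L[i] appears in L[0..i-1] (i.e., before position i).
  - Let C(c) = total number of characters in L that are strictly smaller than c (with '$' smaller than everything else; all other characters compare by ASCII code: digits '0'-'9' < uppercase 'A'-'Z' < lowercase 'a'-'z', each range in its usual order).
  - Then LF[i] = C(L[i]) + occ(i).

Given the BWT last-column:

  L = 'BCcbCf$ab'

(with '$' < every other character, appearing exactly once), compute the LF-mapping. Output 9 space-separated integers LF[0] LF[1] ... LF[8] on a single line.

Answer: 1 2 7 5 3 8 0 4 6

Derivation:
Char counts: '$':1, 'B':1, 'C':2, 'a':1, 'b':2, 'c':1, 'f':1
C (first-col start): C('$')=0, C('B')=1, C('C')=2, C('a')=4, C('b')=5, C('c')=7, C('f')=8
L[0]='B': occ=0, LF[0]=C('B')+0=1+0=1
L[1]='C': occ=0, LF[1]=C('C')+0=2+0=2
L[2]='c': occ=0, LF[2]=C('c')+0=7+0=7
L[3]='b': occ=0, LF[3]=C('b')+0=5+0=5
L[4]='C': occ=1, LF[4]=C('C')+1=2+1=3
L[5]='f': occ=0, LF[5]=C('f')+0=8+0=8
L[6]='$': occ=0, LF[6]=C('$')+0=0+0=0
L[7]='a': occ=0, LF[7]=C('a')+0=4+0=4
L[8]='b': occ=1, LF[8]=C('b')+1=5+1=6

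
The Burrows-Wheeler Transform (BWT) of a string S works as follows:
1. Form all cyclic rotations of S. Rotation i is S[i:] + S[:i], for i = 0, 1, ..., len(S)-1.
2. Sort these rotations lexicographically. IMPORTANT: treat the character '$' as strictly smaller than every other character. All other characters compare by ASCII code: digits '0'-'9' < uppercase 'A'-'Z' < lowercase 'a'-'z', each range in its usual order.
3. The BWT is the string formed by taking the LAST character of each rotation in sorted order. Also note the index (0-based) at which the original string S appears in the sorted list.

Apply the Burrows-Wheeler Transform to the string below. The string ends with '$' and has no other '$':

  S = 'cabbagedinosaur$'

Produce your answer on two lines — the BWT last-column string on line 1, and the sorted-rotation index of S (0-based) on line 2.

All 16 rotations (rotation i = S[i:]+S[:i]):
  rot[0] = cabbagedinosaur$
  rot[1] = abbagedinosaur$c
  rot[2] = bbagedinosaur$ca
  rot[3] = bagedinosaur$cab
  rot[4] = agedinosaur$cabb
  rot[5] = gedinosaur$cabba
  rot[6] = edinosaur$cabbag
  rot[7] = dinosaur$cabbage
  rot[8] = inosaur$cabbaged
  rot[9] = nosaur$cabbagedi
  rot[10] = osaur$cabbagedin
  rot[11] = saur$cabbagedino
  rot[12] = aur$cabbagedinos
  rot[13] = ur$cabbagedinosa
  rot[14] = r$cabbagedinosau
  rot[15] = $cabbagedinosaur
Sorted (with $ < everything):
  sorted[0] = $cabbagedinosaur  (last char: 'r')
  sorted[1] = abbagedinosaur$c  (last char: 'c')
  sorted[2] = agedinosaur$cabb  (last char: 'b')
  sorted[3] = aur$cabbagedinos  (last char: 's')
  sorted[4] = bagedinosaur$cab  (last char: 'b')
  sorted[5] = bbagedinosaur$ca  (last char: 'a')
  sorted[6] = cabbagedinosaur$  (last char: '$')
  sorted[7] = dinosaur$cabbage  (last char: 'e')
  sorted[8] = edinosaur$cabbag  (last char: 'g')
  sorted[9] = gedinosaur$cabba  (last char: 'a')
  sorted[10] = inosaur$cabbaged  (last char: 'd')
  sorted[11] = nosaur$cabbagedi  (last char: 'i')
  sorted[12] = osaur$cabbagedin  (last char: 'n')
  sorted[13] = r$cabbagedinosau  (last char: 'u')
  sorted[14] = saur$cabbagedino  (last char: 'o')
  sorted[15] = ur$cabbagedinosa  (last char: 'a')
Last column: rcbsba$egadinuoa
Original string S is at sorted index 6

Answer: rcbsba$egadinuoa
6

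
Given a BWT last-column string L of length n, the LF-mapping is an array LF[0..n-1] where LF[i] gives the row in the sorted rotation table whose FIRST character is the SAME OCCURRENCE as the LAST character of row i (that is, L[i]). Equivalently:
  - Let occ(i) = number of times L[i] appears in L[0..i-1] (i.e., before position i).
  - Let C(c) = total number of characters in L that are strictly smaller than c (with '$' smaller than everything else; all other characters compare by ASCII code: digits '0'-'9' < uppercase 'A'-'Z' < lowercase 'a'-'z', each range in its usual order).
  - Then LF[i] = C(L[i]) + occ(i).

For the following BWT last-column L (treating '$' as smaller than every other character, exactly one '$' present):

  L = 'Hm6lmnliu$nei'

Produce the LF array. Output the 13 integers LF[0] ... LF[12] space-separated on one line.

Answer: 2 8 1 6 9 10 7 4 12 0 11 3 5

Derivation:
Char counts: '$':1, '6':1, 'H':1, 'e':1, 'i':2, 'l':2, 'm':2, 'n':2, 'u':1
C (first-col start): C('$')=0, C('6')=1, C('H')=2, C('e')=3, C('i')=4, C('l')=6, C('m')=8, C('n')=10, C('u')=12
L[0]='H': occ=0, LF[0]=C('H')+0=2+0=2
L[1]='m': occ=0, LF[1]=C('m')+0=8+0=8
L[2]='6': occ=0, LF[2]=C('6')+0=1+0=1
L[3]='l': occ=0, LF[3]=C('l')+0=6+0=6
L[4]='m': occ=1, LF[4]=C('m')+1=8+1=9
L[5]='n': occ=0, LF[5]=C('n')+0=10+0=10
L[6]='l': occ=1, LF[6]=C('l')+1=6+1=7
L[7]='i': occ=0, LF[7]=C('i')+0=4+0=4
L[8]='u': occ=0, LF[8]=C('u')+0=12+0=12
L[9]='$': occ=0, LF[9]=C('$')+0=0+0=0
L[10]='n': occ=1, LF[10]=C('n')+1=10+1=11
L[11]='e': occ=0, LF[11]=C('e')+0=3+0=3
L[12]='i': occ=1, LF[12]=C('i')+1=4+1=5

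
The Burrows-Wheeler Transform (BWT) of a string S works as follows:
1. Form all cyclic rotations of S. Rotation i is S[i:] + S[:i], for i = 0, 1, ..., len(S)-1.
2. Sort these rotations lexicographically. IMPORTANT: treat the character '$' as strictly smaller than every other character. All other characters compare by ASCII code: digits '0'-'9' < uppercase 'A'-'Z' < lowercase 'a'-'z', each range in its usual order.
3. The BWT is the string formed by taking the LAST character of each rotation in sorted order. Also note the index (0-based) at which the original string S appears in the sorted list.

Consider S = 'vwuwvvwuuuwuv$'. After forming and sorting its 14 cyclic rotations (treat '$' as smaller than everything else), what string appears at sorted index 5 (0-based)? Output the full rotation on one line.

Answer: uwvvwuuuwuv$vw

Derivation:
All 14 rotations (rotation i = S[i:]+S[:i]):
  rot[0] = vwuwvvwuuuwuv$
  rot[1] = wuwvvwuuuwuv$v
  rot[2] = uwvvwuuuwuv$vw
  rot[3] = wvvwuuuwuv$vwu
  rot[4] = vvwuuuwuv$vwuw
  rot[5] = vwuuuwuv$vwuwv
  rot[6] = wuuuwuv$vwuwvv
  rot[7] = uuuwuv$vwuwvvw
  rot[8] = uuwuv$vwuwvvwu
  rot[9] = uwuv$vwuwvvwuu
  rot[10] = wuv$vwuwvvwuuu
  rot[11] = uv$vwuwvvwuuuw
  rot[12] = v$vwuwvvwuuuwu
  rot[13] = $vwuwvvwuuuwuv
Sorted (with $ < everything):
  sorted[0] = $vwuwvvwuuuwuv
  sorted[1] = uuuwuv$vwuwvvw
  sorted[2] = uuwuv$vwuwvvwu
  sorted[3] = uv$vwuwvvwuuuw
  sorted[4] = uwuv$vwuwvvwuu
  sorted[5] = uwvvwuuuwuv$vw
  sorted[6] = v$vwuwvvwuuuwu
  sorted[7] = vvwuuuwuv$vwuw
  sorted[8] = vwuuuwuv$vwuwv
  sorted[9] = vwuwvvwuuuwuv$
  sorted[10] = wuuuwuv$vwuwvv
  sorted[11] = wuv$vwuwvvwuuu
  sorted[12] = wuwvvwuuuwuv$v
  sorted[13] = wvvwuuuwuv$vwu
sorted[5] = uwvvwuuuwuv$vw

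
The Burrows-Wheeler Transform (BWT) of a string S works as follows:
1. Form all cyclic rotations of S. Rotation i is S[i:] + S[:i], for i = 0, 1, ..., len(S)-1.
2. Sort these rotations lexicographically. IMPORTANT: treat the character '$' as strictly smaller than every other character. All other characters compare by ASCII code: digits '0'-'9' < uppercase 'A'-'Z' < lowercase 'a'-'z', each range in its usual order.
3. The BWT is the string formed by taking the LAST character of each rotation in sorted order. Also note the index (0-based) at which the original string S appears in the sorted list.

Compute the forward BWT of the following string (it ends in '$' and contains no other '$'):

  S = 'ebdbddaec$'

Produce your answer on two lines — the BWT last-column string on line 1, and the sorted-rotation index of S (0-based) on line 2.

Answer: cdededbb$a
8

Derivation:
All 10 rotations (rotation i = S[i:]+S[:i]):
  rot[0] = ebdbddaec$
  rot[1] = bdbddaec$e
  rot[2] = dbddaec$eb
  rot[3] = bddaec$ebd
  rot[4] = ddaec$ebdb
  rot[5] = daec$ebdbd
  rot[6] = aec$ebdbdd
  rot[7] = ec$ebdbdda
  rot[8] = c$ebdbddae
  rot[9] = $ebdbddaec
Sorted (with $ < everything):
  sorted[0] = $ebdbddaec  (last char: 'c')
  sorted[1] = aec$ebdbdd  (last char: 'd')
  sorted[2] = bdbddaec$e  (last char: 'e')
  sorted[3] = bddaec$ebd  (last char: 'd')
  sorted[4] = c$ebdbddae  (last char: 'e')
  sorted[5] = daec$ebdbd  (last char: 'd')
  sorted[6] = dbddaec$eb  (last char: 'b')
  sorted[7] = ddaec$ebdb  (last char: 'b')
  sorted[8] = ebdbddaec$  (last char: '$')
  sorted[9] = ec$ebdbdda  (last char: 'a')
Last column: cdededbb$a
Original string S is at sorted index 8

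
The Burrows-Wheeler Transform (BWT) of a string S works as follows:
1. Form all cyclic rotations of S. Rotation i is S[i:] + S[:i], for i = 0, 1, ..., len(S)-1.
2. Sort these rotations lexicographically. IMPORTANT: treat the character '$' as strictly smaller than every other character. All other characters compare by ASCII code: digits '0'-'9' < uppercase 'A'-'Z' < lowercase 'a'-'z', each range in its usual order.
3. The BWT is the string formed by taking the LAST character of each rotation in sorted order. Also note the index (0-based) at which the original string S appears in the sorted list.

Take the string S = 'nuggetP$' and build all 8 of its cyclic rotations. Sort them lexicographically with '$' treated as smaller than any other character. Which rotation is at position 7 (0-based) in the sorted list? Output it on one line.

Answer: uggetP$n

Derivation:
All 8 rotations (rotation i = S[i:]+S[:i]):
  rot[0] = nuggetP$
  rot[1] = uggetP$n
  rot[2] = ggetP$nu
  rot[3] = getP$nug
  rot[4] = etP$nugg
  rot[5] = tP$nugge
  rot[6] = P$nugget
  rot[7] = $nuggetP
Sorted (with $ < everything):
  sorted[0] = $nuggetP
  sorted[1] = P$nugget
  sorted[2] = etP$nugg
  sorted[3] = getP$nug
  sorted[4] = ggetP$nu
  sorted[5] = nuggetP$
  sorted[6] = tP$nugge
  sorted[7] = uggetP$n
sorted[7] = uggetP$n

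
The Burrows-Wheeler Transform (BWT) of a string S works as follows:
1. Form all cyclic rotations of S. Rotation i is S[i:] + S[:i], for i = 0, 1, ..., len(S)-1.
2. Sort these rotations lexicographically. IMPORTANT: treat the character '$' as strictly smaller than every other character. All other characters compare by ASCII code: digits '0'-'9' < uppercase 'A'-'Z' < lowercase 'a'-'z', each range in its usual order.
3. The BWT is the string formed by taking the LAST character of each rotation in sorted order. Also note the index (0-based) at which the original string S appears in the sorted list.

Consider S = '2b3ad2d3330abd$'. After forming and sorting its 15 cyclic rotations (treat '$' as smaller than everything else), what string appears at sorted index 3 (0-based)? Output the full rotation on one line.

Answer: 2d3330abd$2b3ad

Derivation:
All 15 rotations (rotation i = S[i:]+S[:i]):
  rot[0] = 2b3ad2d3330abd$
  rot[1] = b3ad2d3330abd$2
  rot[2] = 3ad2d3330abd$2b
  rot[3] = ad2d3330abd$2b3
  rot[4] = d2d3330abd$2b3a
  rot[5] = 2d3330abd$2b3ad
  rot[6] = d3330abd$2b3ad2
  rot[7] = 3330abd$2b3ad2d
  rot[8] = 330abd$2b3ad2d3
  rot[9] = 30abd$2b3ad2d33
  rot[10] = 0abd$2b3ad2d333
  rot[11] = abd$2b3ad2d3330
  rot[12] = bd$2b3ad2d3330a
  rot[13] = d$2b3ad2d3330ab
  rot[14] = $2b3ad2d3330abd
Sorted (with $ < everything):
  sorted[0] = $2b3ad2d3330abd
  sorted[1] = 0abd$2b3ad2d333
  sorted[2] = 2b3ad2d3330abd$
  sorted[3] = 2d3330abd$2b3ad
  sorted[4] = 30abd$2b3ad2d33
  sorted[5] = 330abd$2b3ad2d3
  sorted[6] = 3330abd$2b3ad2d
  sorted[7] = 3ad2d3330abd$2b
  sorted[8] = abd$2b3ad2d3330
  sorted[9] = ad2d3330abd$2b3
  sorted[10] = b3ad2d3330abd$2
  sorted[11] = bd$2b3ad2d3330a
  sorted[12] = d$2b3ad2d3330ab
  sorted[13] = d2d3330abd$2b3a
  sorted[14] = d3330abd$2b3ad2
sorted[3] = 2d3330abd$2b3ad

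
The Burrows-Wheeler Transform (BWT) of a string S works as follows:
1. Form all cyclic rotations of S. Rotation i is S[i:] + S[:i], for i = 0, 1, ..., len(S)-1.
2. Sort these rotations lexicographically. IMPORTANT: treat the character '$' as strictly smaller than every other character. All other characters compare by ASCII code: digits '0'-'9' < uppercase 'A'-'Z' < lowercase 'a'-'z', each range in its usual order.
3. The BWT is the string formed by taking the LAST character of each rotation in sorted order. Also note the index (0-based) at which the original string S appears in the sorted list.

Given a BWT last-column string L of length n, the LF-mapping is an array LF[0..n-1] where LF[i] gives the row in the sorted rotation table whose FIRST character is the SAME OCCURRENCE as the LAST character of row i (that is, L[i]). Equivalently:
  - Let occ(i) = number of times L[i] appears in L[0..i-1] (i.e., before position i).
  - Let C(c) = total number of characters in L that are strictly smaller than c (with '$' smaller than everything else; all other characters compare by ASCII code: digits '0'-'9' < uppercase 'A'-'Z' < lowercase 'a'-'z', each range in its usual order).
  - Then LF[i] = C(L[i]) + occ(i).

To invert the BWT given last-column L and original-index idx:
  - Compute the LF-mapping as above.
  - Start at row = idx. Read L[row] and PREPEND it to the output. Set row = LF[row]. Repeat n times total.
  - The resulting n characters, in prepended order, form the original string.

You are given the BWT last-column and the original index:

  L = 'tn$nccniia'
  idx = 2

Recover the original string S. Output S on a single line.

LF mapping: 9 6 0 7 2 3 8 4 5 1
Walk LF starting at row 2, prepending L[row]:
  step 1: row=2, L[2]='$', prepend. Next row=LF[2]=0
  step 2: row=0, L[0]='t', prepend. Next row=LF[0]=9
  step 3: row=9, L[9]='a', prepend. Next row=LF[9]=1
  step 4: row=1, L[1]='n', prepend. Next row=LF[1]=6
  step 5: row=6, L[6]='n', prepend. Next row=LF[6]=8
  step 6: row=8, L[8]='i', prepend. Next row=LF[8]=5
  step 7: row=5, L[5]='c', prepend. Next row=LF[5]=3
  step 8: row=3, L[3]='n', prepend. Next row=LF[3]=7
  step 9: row=7, L[7]='i', prepend. Next row=LF[7]=4
  step 10: row=4, L[4]='c', prepend. Next row=LF[4]=2
Reversed output: cincinnat$

Answer: cincinnat$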